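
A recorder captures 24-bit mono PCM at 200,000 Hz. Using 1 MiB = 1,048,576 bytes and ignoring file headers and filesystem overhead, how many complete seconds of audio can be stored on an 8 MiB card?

Uncompressed byte rate = 200,000 × 3 × 1 = 600,000 bytes/s.
Capacity = 8 × 1,048,576 = 8,388,608 bytes.
8,388,608 / 600,000 ≈ 13.98 s → 13 seconds.

13 seconds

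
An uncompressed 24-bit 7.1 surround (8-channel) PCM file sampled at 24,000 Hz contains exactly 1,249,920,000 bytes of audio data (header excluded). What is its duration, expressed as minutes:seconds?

36:10

Byte rate = 24,000 × 3 × 8 = 576,000 bytes/s.
Duration = 1,249,920,000 / 576,000 = 2,170 s.
2,170 s = 36:10.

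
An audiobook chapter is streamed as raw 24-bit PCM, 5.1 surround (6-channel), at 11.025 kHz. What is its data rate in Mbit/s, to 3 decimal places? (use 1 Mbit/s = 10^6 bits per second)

Bit rate = 11,025 × 24 × 6 = 1,587,600 bits/s.
= 1.588 Mbit/s.

1.588 Mbit/s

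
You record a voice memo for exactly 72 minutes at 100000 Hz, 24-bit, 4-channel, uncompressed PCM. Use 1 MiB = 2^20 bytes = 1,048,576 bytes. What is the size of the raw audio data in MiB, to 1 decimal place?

Duration = exactly 72 minutes = 4,320 s.
Bytes = 100,000 samples/s × 4,320 s × 3 bytes/sample × 4 ch = 5,184,000,000 bytes.
5,184,000,000 / 1,048,576 = 4943.8 MiB.

4943.8 MiB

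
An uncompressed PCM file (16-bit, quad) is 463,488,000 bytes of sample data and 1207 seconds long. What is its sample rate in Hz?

Bytes = sample_rate × seconds × bytes_per_sample × channels.
sample_rate = 463,488,000 / (1,207 × 2 × 4) = 463,488,000 / 9,656 = 48,000 Hz.

48,000 Hz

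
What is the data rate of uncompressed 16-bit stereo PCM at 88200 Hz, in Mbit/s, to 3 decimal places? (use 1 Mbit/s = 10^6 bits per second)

2.822 Mbit/s

Bit rate = 88,200 × 16 × 2 = 2,822,400 bits/s.
= 2.822 Mbit/s.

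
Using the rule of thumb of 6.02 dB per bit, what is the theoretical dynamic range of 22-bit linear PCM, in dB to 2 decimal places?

132.44 dB

22 × 6.02 = 132.44 dB.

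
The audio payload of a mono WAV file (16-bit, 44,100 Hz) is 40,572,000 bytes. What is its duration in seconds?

Byte rate = 44,100 × 2 × 1 = 88,200 bytes/s.
Duration = 40,572,000 / 88,200 = 460 s.

460 seconds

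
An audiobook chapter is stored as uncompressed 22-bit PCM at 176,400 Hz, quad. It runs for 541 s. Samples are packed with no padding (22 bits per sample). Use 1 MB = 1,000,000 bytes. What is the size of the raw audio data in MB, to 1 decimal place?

1049.8 MB

Bits = 176,400 × 541 × 22 × 4 = 8,398,051,200 bits = 1,049,756,400 bytes.
1,049,756,400 / 1,000,000 = 1049.8 MB.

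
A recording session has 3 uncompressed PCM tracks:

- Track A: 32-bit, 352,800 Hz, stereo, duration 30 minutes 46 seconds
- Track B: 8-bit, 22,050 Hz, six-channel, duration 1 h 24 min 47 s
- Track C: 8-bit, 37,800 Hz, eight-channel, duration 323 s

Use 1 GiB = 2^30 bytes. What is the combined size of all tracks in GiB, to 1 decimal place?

5.6 GiB

Track A: 30 minutes 46 seconds = 1,846 s; 352,800 × 1,846 × 4 × 2 = 5,210,150,400 bytes.
Track B: 1 h 24 min 47 s = 5,087 s; 22,050 × 5,087 × 1 × 6 = 673,010,100 bytes.
Track C: 37,800 × 323 × 1 × 8 = 97,675,200 bytes.
Total = 5,980,835,700 bytes = 5.6 GiB.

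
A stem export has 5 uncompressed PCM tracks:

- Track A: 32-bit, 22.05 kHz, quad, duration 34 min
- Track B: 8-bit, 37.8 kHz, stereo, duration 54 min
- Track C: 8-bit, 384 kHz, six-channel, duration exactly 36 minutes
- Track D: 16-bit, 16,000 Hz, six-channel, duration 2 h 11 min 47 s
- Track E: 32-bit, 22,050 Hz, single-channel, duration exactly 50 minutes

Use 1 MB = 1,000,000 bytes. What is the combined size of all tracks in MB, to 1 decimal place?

7724.0 MB

Track A: 34 min = 2,040 s; 22,050 × 2,040 × 4 × 4 = 719,712,000 bytes.
Track B: 54 min = 3,240 s; 37,800 × 3,240 × 1 × 2 = 244,944,000 bytes.
Track C: exactly 36 minutes = 2,160 s; 384,000 × 2,160 × 1 × 6 = 4,976,640,000 bytes.
Track D: 2 h 11 min 47 s = 7,907 s; 16,000 × 7,907 × 2 × 6 = 1,518,144,000 bytes.
Track E: exactly 50 minutes = 3,000 s; 22,050 × 3,000 × 4 × 1 = 264,600,000 bytes.
Total = 7,724,040,000 bytes = 7724.0 MB.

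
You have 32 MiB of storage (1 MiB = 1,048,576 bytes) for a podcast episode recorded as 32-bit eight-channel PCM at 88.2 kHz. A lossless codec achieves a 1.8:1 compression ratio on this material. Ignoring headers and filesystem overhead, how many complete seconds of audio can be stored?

Uncompressed byte rate = 88,200 × 4 × 8 = 2,822,400 bytes/s.
After 1.8:1 compression, effective rate ≈ 1568000 bytes/s.
Capacity = 32 × 1,048,576 = 33,554,432 bytes.
33,554,432 / effective rate ≈ 21.4 s → 21 seconds.

21 seconds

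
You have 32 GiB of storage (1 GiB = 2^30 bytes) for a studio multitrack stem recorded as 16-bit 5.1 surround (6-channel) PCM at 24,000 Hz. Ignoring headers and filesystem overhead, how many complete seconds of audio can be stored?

119,304 seconds

Uncompressed byte rate = 24,000 × 2 × 6 = 288,000 bytes/s.
Capacity = 32 × 1,073,741,824 = 34,359,738,368 bytes.
34,359,738,368 / 288,000 ≈ 119304.65 s → 119,304 seconds.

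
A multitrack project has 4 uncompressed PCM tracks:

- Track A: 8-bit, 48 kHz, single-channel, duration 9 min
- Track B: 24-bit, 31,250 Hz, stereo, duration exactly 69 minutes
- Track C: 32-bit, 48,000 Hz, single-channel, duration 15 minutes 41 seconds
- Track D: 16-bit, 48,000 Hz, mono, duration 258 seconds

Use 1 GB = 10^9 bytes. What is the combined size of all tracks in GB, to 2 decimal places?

Track A: 9 min = 540 s; 48,000 × 540 × 1 × 1 = 25,920,000 bytes.
Track B: exactly 69 minutes = 4,140 s; 31,250 × 4,140 × 3 × 2 = 776,250,000 bytes.
Track C: 15 minutes 41 seconds = 941 s; 48,000 × 941 × 4 × 1 = 180,672,000 bytes.
Track D: 48,000 × 258 × 2 × 1 = 24,768,000 bytes.
Total = 1,007,610,000 bytes = 1.01 GB.

1.01 GB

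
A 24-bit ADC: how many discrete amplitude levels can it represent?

2^24 = 16,777,216.

16,777,216 levels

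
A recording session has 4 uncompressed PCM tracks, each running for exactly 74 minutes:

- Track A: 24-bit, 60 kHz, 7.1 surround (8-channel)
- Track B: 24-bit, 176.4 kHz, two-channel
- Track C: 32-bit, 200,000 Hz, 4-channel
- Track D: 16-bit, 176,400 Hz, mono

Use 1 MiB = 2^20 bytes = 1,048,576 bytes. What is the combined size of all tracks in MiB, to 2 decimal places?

exactly 74 minutes = 4,440 s.
Track A: 60,000 × 4,440 × 3 × 8 = 6,393,600,000 bytes.
Track B: 176,400 × 4,440 × 3 × 2 = 4,699,296,000 bytes.
Track C: 200,000 × 4,440 × 4 × 4 = 14,208,000,000 bytes.
Track D: 176,400 × 4,440 × 2 × 1 = 1,566,432,000 bytes.
Total = 26,867,328,000 bytes = 25622.68 MiB.

25622.68 MiB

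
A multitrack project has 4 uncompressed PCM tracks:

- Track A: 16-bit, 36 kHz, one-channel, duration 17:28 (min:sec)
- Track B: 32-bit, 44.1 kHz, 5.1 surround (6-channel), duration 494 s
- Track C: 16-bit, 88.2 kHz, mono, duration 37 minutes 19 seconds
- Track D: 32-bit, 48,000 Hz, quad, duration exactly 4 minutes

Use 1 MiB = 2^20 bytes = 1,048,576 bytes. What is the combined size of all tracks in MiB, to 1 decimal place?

1123.0 MiB

Track A: 17:28 (min:sec) = 1,048 s; 36,000 × 1,048 × 2 × 1 = 75,456,000 bytes.
Track B: 44,100 × 494 × 4 × 6 = 522,849,600 bytes.
Track C: 37 minutes 19 seconds = 2,239 s; 88,200 × 2,239 × 2 × 1 = 394,959,600 bytes.
Track D: exactly 4 minutes = 240 s; 48,000 × 240 × 4 × 4 = 184,320,000 bytes.
Total = 1,177,585,200 bytes = 1123.0 MiB.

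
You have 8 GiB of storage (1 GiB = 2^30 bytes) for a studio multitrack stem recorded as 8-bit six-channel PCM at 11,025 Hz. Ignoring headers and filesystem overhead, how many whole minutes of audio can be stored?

Uncompressed byte rate = 11,025 × 1 × 6 = 66,150 bytes/s.
Capacity = 8 × 1,073,741,824 = 8,589,934,592 bytes.
8,589,934,592 / 66,150 ≈ 129855.4 s → 2,164 minutes.

2,164 minutes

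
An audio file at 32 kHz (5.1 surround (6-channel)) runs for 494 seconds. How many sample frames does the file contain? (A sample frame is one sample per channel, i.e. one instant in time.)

15,808,000 sample frames

32,000 samples/s × 494 s = 15,808,000 frames.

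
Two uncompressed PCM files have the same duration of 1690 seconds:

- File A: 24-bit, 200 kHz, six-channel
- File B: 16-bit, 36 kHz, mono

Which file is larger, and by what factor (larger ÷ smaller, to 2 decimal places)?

File A, by a factor of 50.00

File A: 200,000 × 3 × 6 = 3,600,000 bytes/s.
File B: 36,000 × 2 × 1 = 72,000 bytes/s.
File A is larger; ratio = 6,084,000,000 / 121,680,000 = 50.00.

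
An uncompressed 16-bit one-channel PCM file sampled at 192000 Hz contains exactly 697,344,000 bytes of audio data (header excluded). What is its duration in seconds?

1,816 seconds

Byte rate = 192,000 × 2 × 1 = 384,000 bytes/s.
Duration = 697,344,000 / 384,000 = 1,816 s.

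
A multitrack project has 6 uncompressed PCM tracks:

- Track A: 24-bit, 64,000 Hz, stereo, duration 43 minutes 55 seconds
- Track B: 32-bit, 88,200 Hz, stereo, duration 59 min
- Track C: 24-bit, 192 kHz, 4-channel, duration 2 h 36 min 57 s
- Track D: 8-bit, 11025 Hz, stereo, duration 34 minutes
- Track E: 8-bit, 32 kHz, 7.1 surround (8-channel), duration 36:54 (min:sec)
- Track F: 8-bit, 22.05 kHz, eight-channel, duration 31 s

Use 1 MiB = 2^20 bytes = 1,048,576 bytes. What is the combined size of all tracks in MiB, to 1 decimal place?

Track A: 43 minutes 55 seconds = 2,635 s; 64,000 × 2,635 × 3 × 2 = 1,011,840,000 bytes.
Track B: 59 min = 3,540 s; 88,200 × 3,540 × 4 × 2 = 2,497,824,000 bytes.
Track C: 2 h 36 min 57 s = 9,417 s; 192,000 × 9,417 × 3 × 4 = 21,696,768,000 bytes.
Track D: 34 minutes = 2,040 s; 11,025 × 2,040 × 1 × 2 = 44,982,000 bytes.
Track E: 36:54 (min:sec) = 2,214 s; 32,000 × 2,214 × 1 × 8 = 566,784,000 bytes.
Track F: 22,050 × 31 × 1 × 8 = 5,468,400 bytes.
Total = 25,823,666,400 bytes = 24627.4 MiB.

24627.4 MiB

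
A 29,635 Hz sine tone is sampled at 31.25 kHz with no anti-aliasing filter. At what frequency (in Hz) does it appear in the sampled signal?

1,615 Hz

Nyquist = 31,250/2 = 15,625 Hz; 29,635 Hz exceeds it.
Alias = |29,635 − 1×31,250| = |29,635 − 31,250| = 1,615 Hz.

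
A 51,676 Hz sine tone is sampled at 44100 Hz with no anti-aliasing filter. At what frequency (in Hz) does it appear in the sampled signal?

Nyquist = 44,100/2 = 22,050 Hz; 51,676 Hz exceeds it.
Alias = |51,676 − 1×44,100| = |51,676 − 44,100| = 7,576 Hz.

7,576 Hz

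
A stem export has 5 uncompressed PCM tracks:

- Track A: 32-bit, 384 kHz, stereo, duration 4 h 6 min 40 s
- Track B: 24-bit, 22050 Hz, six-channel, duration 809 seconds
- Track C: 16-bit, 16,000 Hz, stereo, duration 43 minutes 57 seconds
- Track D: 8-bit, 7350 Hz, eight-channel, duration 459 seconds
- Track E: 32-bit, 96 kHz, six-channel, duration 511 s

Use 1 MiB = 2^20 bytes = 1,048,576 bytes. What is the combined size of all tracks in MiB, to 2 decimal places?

44975.08 MiB

Track A: 4 h 6 min 40 s = 14,800 s; 384,000 × 14,800 × 4 × 2 = 45,465,600,000 bytes.
Track B: 22,050 × 809 × 3 × 6 = 321,092,100 bytes.
Track C: 43 minutes 57 seconds = 2,637 s; 16,000 × 2,637 × 2 × 2 = 168,768,000 bytes.
Track D: 7,350 × 459 × 1 × 8 = 26,989,200 bytes.
Track E: 96,000 × 511 × 4 × 6 = 1,177,344,000 bytes.
Total = 47,159,793,300 bytes = 44975.08 MiB.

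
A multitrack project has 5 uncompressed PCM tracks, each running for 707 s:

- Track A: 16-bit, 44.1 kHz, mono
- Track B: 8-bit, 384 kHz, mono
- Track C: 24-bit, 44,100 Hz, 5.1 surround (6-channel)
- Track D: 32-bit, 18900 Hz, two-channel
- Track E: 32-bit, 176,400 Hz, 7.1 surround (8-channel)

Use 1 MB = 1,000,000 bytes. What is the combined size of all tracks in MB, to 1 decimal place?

Track A: 44,100 × 707 × 2 × 1 = 62,357,400 bytes.
Track B: 384,000 × 707 × 1 × 1 = 271,488,000 bytes.
Track C: 44,100 × 707 × 3 × 6 = 561,216,600 bytes.
Track D: 18,900 × 707 × 4 × 2 = 106,898,400 bytes.
Track E: 176,400 × 707 × 4 × 8 = 3,990,873,600 bytes.
Total = 4,992,834,000 bytes = 4992.8 MB.

4992.8 MB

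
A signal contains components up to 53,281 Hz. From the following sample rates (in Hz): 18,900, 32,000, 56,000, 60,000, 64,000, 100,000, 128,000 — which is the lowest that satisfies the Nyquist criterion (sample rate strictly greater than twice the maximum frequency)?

128,000 Hz

Need sample rate > 2 × 53,281 = 106,562 Hz.
Lowest listed rate above 106,562 Hz is 128,000 Hz.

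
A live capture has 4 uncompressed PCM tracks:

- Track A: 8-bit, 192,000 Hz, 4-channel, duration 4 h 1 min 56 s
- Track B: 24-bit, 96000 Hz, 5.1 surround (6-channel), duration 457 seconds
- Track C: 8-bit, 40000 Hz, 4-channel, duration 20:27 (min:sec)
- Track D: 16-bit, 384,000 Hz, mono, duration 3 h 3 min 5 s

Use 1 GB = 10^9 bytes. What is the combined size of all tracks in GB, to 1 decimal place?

20.6 GB

Track A: 4 h 1 min 56 s = 14,516 s; 192,000 × 14,516 × 1 × 4 = 11,148,288,000 bytes.
Track B: 96,000 × 457 × 3 × 6 = 789,696,000 bytes.
Track C: 20:27 (min:sec) = 1,227 s; 40,000 × 1,227 × 1 × 4 = 196,320,000 bytes.
Track D: 3 h 3 min 5 s = 10,985 s; 384,000 × 10,985 × 2 × 1 = 8,436,480,000 bytes.
Total = 20,570,784,000 bytes = 20.6 GB.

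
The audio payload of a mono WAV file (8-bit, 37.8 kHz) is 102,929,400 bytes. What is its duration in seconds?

2,723 seconds

Byte rate = 37,800 × 1 × 1 = 37,800 bytes/s.
Duration = 102,929,400 / 37,800 = 2,723 s.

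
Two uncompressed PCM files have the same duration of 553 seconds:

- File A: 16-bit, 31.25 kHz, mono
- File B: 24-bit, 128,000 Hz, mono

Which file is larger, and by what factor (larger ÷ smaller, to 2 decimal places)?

File A: 31,250 × 2 × 1 = 62,500 bytes/s.
File B: 128,000 × 3 × 1 = 384,000 bytes/s.
File B is larger; ratio = 212,352,000 / 34,562,500 = 6.14.

File B, by a factor of 6.14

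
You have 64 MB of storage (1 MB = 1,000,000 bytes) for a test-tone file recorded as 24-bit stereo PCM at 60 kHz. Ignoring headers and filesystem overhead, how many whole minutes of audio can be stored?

Uncompressed byte rate = 60,000 × 3 × 2 = 360,000 bytes/s.
Capacity = 64 × 1,000,000 = 64,000,000 bytes.
64,000,000 / 360,000 ≈ 177.78 s → 2 minutes.

2 minutes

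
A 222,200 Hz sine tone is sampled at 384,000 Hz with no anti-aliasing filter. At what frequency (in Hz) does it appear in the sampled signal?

161,800 Hz

Nyquist = 384,000/2 = 192,000 Hz; 222,200 Hz exceeds it.
Alias = |222,200 − 1×384,000| = |222,200 − 384,000| = 161,800 Hz.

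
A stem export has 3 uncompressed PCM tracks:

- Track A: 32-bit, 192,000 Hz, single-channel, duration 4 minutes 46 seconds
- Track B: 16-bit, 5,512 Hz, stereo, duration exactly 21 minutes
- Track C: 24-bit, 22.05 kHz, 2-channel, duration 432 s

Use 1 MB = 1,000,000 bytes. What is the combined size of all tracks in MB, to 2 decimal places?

304.58 MB

Track A: 4 minutes 46 seconds = 286 s; 192,000 × 286 × 4 × 1 = 219,648,000 bytes.
Track B: exactly 21 minutes = 1,260 s; 5,512 × 1,260 × 2 × 2 = 27,780,480 bytes.
Track C: 22,050 × 432 × 3 × 2 = 57,153,600 bytes.
Total = 304,582,080 bytes = 304.58 MB.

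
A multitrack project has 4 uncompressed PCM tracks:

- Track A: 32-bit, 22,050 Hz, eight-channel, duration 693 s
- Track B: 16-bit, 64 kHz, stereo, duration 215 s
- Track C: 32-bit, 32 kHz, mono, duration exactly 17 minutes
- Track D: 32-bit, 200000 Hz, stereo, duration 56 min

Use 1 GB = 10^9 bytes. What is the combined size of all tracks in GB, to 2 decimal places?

6.05 GB

Track A: 22,050 × 693 × 4 × 8 = 488,980,800 bytes.
Track B: 64,000 × 215 × 2 × 2 = 55,040,000 bytes.
Track C: exactly 17 minutes = 1,020 s; 32,000 × 1,020 × 4 × 1 = 130,560,000 bytes.
Track D: 56 min = 3,360 s; 200,000 × 3,360 × 4 × 2 = 5,376,000,000 bytes.
Total = 6,050,580,800 bytes = 6.05 GB.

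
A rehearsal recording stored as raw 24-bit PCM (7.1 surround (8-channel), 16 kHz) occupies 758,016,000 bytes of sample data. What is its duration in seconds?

1,974 seconds

Byte rate = 16,000 × 3 × 8 = 384,000 bytes/s.
Duration = 758,016,000 / 384,000 = 1,974 s.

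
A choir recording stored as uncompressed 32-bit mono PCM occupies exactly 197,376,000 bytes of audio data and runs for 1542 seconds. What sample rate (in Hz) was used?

Bytes = sample_rate × seconds × bytes_per_sample × channels.
sample_rate = 197,376,000 / (1,542 × 4 × 1) = 197,376,000 / 6,168 = 32,000 Hz.

32,000 Hz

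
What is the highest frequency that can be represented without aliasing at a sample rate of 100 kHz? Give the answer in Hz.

Nyquist frequency = sample rate / 2 = 100,000 / 2 = 50,000 Hz.

50,000 Hz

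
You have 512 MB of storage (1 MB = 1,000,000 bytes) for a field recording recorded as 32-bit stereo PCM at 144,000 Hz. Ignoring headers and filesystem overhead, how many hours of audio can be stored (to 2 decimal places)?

Uncompressed byte rate = 144,000 × 4 × 2 = 1,152,000 bytes/s.
Capacity = 512 × 1,000,000 = 512,000,000 bytes.
512,000,000 / 1,152,000 ≈ 444.44 s → 0.12 hours.

0.12 hours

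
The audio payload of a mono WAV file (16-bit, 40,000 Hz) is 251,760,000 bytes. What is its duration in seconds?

3,147 seconds

Byte rate = 40,000 × 2 × 1 = 80,000 bytes/s.
Duration = 251,760,000 / 80,000 = 3,147 s.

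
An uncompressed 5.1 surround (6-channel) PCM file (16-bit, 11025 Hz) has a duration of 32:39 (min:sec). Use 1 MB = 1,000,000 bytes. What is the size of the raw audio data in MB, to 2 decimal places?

259.18 MB

Duration = 32:39 (min:sec) = 1,959 s.
Bytes = 11,025 samples/s × 1,959 s × 2 bytes/sample × 6 ch = 259,175,700 bytes.
259,175,700 / 1,000,000 = 259.18 MB.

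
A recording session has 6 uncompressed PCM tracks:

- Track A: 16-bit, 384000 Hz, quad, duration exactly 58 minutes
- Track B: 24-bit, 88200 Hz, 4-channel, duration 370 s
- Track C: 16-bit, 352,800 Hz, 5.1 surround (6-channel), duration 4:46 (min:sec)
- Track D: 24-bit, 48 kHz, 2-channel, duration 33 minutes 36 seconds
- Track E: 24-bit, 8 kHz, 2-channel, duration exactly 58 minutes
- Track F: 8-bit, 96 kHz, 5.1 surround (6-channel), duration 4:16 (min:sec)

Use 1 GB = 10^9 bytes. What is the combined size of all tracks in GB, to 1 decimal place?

Track A: exactly 58 minutes = 3,480 s; 384,000 × 3,480 × 2 × 4 = 10,690,560,000 bytes.
Track B: 88,200 × 370 × 3 × 4 = 391,608,000 bytes.
Track C: 4:46 (min:sec) = 286 s; 352,800 × 286 × 2 × 6 = 1,210,809,600 bytes.
Track D: 33 minutes 36 seconds = 2,016 s; 48,000 × 2,016 × 3 × 2 = 580,608,000 bytes.
Track E: exactly 58 minutes = 3,480 s; 8,000 × 3,480 × 3 × 2 = 167,040,000 bytes.
Track F: 4:16 (min:sec) = 256 s; 96,000 × 256 × 1 × 6 = 147,456,000 bytes.
Total = 13,188,081,600 bytes = 13.2 GB.

13.2 GB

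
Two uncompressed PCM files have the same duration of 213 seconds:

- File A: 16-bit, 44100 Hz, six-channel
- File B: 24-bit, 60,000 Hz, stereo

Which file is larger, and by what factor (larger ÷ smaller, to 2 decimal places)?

File A, by a factor of 1.47

File A: 44,100 × 2 × 6 = 529,200 bytes/s.
File B: 60,000 × 3 × 2 = 360,000 bytes/s.
File A is larger; ratio = 112,719,600 / 76,680,000 = 1.47.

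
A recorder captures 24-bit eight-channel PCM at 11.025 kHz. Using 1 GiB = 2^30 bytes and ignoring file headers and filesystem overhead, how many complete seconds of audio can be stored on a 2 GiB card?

8,115 seconds

Uncompressed byte rate = 11,025 × 3 × 8 = 264,600 bytes/s.
Capacity = 2 × 1,073,741,824 = 2,147,483,648 bytes.
2,147,483,648 / 264,600 ≈ 8115.96 s → 8,115 seconds.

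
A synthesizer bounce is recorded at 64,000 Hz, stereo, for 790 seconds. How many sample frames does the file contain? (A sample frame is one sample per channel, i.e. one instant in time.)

64,000 samples/s × 790 s = 50,560,000 frames.

50,560,000 sample frames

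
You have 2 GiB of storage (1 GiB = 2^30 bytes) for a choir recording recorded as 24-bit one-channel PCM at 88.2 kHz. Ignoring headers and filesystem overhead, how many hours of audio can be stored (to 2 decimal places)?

2.25 hours

Uncompressed byte rate = 88,200 × 3 × 1 = 264,600 bytes/s.
Capacity = 2 × 1,073,741,824 = 2,147,483,648 bytes.
2,147,483,648 / 264,600 ≈ 8115.96 s → 2.25 hours.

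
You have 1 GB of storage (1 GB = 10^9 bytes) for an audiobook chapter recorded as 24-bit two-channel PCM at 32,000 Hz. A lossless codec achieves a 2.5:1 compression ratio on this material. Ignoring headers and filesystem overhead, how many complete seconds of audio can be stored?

Uncompressed byte rate = 32,000 × 3 × 2 = 192,000 bytes/s.
After 2.5:1 compression, effective rate ≈ 76800 bytes/s.
Capacity = 1 × 1,000,000,000 = 1,000,000,000 bytes.
1,000,000,000 / effective rate ≈ 13020.83 s → 13,020 seconds.

13,020 seconds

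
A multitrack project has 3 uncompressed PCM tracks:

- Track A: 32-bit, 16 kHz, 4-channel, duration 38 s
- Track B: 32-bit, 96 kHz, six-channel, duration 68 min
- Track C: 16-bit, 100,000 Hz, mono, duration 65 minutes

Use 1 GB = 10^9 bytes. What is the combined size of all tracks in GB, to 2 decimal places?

Track A: 16,000 × 38 × 4 × 4 = 9,728,000 bytes.
Track B: 68 min = 4,080 s; 96,000 × 4,080 × 4 × 6 = 9,400,320,000 bytes.
Track C: 65 minutes = 3,900 s; 100,000 × 3,900 × 2 × 1 = 780,000,000 bytes.
Total = 10,190,048,000 bytes = 10.19 GB.

10.19 GB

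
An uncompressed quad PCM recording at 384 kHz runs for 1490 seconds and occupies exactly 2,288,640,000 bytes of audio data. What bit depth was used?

Bytes per sample = 2,288,640,000 / (384,000 × 1,490 × 4) = 2,288,640,000 / 2,288,640,000 = 1.
Bit depth = 1 × 8 = 8 bits.

8 bits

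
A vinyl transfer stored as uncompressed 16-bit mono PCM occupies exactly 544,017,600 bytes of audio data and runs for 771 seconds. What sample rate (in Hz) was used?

352,800 Hz

Bytes = sample_rate × seconds × bytes_per_sample × channels.
sample_rate = 544,017,600 / (771 × 2 × 1) = 544,017,600 / 1,542 = 352,800 Hz.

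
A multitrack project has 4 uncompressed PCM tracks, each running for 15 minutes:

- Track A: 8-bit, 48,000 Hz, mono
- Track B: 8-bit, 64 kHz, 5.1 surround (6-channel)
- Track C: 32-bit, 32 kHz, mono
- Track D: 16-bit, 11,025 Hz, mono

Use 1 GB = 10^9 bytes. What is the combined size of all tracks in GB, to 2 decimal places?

0.52 GB

15 minutes = 900 s.
Track A: 48,000 × 900 × 1 × 1 = 43,200,000 bytes.
Track B: 64,000 × 900 × 1 × 6 = 345,600,000 bytes.
Track C: 32,000 × 900 × 4 × 1 = 115,200,000 bytes.
Track D: 11,025 × 900 × 2 × 1 = 19,845,000 bytes.
Total = 523,845,000 bytes = 0.52 GB.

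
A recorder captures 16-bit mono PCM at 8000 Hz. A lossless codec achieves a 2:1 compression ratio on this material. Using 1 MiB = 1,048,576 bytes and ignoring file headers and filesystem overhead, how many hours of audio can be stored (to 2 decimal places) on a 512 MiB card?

18.64 hours

Uncompressed byte rate = 8,000 × 2 × 1 = 16,000 bytes/s.
After 2:1 compression, effective rate ≈ 8000 bytes/s.
Capacity = 512 × 1,048,576 = 536,870,912 bytes.
536,870,912 / effective rate ≈ 67108.86 s → 18.64 hours.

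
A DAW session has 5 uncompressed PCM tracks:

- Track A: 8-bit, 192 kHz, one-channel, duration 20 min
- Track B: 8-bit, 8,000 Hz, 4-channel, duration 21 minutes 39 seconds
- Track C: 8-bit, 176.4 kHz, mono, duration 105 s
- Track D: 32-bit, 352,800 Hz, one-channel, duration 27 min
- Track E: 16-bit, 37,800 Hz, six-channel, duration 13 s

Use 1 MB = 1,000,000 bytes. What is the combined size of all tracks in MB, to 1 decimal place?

Track A: 20 min = 1,200 s; 192,000 × 1,200 × 1 × 1 = 230,400,000 bytes.
Track B: 21 minutes 39 seconds = 1,299 s; 8,000 × 1,299 × 1 × 4 = 41,568,000 bytes.
Track C: 176,400 × 105 × 1 × 1 = 18,522,000 bytes.
Track D: 27 min = 1,620 s; 352,800 × 1,620 × 4 × 1 = 2,286,144,000 bytes.
Track E: 37,800 × 13 × 2 × 6 = 5,896,800 bytes.
Total = 2,582,530,800 bytes = 2582.5 MB.

2582.5 MB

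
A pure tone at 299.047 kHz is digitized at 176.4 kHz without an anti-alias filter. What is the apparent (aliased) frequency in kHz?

Nyquist = 176,400/2 = 88,200 Hz; 299,047 Hz exceeds it.
Alias = |299,047 − 2×176,400| = |299,047 − 352,800| = 53,753 Hz = 53.753 kHz.

53.753 kHz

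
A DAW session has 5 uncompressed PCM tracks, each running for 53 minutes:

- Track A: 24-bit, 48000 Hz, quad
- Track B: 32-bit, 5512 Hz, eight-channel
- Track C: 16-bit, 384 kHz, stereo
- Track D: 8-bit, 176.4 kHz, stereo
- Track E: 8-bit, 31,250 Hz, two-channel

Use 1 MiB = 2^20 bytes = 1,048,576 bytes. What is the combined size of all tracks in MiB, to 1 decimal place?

8199.4 MiB

53 minutes = 3,180 s.
Track A: 48,000 × 3,180 × 3 × 4 = 1,831,680,000 bytes.
Track B: 5,512 × 3,180 × 4 × 8 = 560,901,120 bytes.
Track C: 384,000 × 3,180 × 2 × 2 = 4,884,480,000 bytes.
Track D: 176,400 × 3,180 × 1 × 2 = 1,121,904,000 bytes.
Track E: 31,250 × 3,180 × 1 × 2 = 198,750,000 bytes.
Total = 8,597,715,120 bytes = 8199.4 MiB.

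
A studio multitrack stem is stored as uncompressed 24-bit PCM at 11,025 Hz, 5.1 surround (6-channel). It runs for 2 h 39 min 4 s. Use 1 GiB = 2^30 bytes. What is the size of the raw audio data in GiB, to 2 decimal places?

1.76 GiB

Duration = 2 h 39 min 4 s = 9,544 s.
Bytes = 11,025 samples/s × 9,544 s × 3 bytes/sample × 6 ch = 1,894,006,800 bytes.
1,894,006,800 / 1,073,741,824 = 1.76 GiB.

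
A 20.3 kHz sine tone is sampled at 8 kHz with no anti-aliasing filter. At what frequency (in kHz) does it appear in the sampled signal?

Nyquist = 8,000/2 = 4,000 Hz; 20,300 Hz exceeds it.
Alias = |20,300 − 3×8,000| = |20,300 − 24,000| = 3,700 Hz = 3.7 kHz.

3.7 kHz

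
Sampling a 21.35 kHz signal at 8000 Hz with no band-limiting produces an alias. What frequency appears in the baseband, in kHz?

Nyquist = 8,000/2 = 4,000 Hz; 21,350 Hz exceeds it.
Alias = |21,350 − 3×8,000| = |21,350 − 24,000| = 2,650 Hz = 2.65 kHz.

2.65 kHz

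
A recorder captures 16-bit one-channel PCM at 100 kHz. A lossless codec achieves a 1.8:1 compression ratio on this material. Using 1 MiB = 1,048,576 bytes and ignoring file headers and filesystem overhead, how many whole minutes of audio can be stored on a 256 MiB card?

Uncompressed byte rate = 100,000 × 2 × 1 = 200,000 bytes/s.
After 1.8:1 compression, effective rate ≈ 111111.11 bytes/s.
Capacity = 256 × 1,048,576 = 268,435,456 bytes.
268,435,456 / effective rate ≈ 2415.92 s → 40 minutes.

40 minutes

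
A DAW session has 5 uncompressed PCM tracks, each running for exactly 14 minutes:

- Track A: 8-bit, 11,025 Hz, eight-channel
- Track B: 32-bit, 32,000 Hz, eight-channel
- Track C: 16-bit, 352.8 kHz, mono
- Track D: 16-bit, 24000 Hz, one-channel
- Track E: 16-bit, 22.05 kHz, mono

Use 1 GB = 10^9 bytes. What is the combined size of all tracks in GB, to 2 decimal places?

exactly 14 minutes = 840 s.
Track A: 11,025 × 840 × 1 × 8 = 74,088,000 bytes.
Track B: 32,000 × 840 × 4 × 8 = 860,160,000 bytes.
Track C: 352,800 × 840 × 2 × 1 = 592,704,000 bytes.
Track D: 24,000 × 840 × 2 × 1 = 40,320,000 bytes.
Track E: 22,050 × 840 × 2 × 1 = 37,044,000 bytes.
Total = 1,604,316,000 bytes = 1.60 GB.

1.60 GB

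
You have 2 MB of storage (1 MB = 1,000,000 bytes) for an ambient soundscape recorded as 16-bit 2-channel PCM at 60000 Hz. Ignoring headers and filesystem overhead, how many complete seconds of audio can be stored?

Uncompressed byte rate = 60,000 × 2 × 2 = 240,000 bytes/s.
Capacity = 2 × 1,000,000 = 2,000,000 bytes.
2,000,000 / 240,000 ≈ 8.33 s → 8 seconds.

8 seconds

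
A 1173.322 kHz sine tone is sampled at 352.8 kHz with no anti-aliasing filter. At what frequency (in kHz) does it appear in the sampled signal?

Nyquist = 352,800/2 = 176,400 Hz; 1,173,322 Hz exceeds it.
Alias = |1,173,322 − 3×352,800| = |1,173,322 − 1,058,400| = 114,922 Hz = 114.922 kHz.

114.922 kHz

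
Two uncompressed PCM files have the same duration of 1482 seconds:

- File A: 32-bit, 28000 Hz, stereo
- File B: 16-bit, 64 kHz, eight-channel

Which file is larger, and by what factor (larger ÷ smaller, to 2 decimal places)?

File A: 28,000 × 4 × 2 = 224,000 bytes/s.
File B: 64,000 × 2 × 8 = 1,024,000 bytes/s.
File B is larger; ratio = 1,517,568,000 / 331,968,000 = 4.57.

File B, by a factor of 4.57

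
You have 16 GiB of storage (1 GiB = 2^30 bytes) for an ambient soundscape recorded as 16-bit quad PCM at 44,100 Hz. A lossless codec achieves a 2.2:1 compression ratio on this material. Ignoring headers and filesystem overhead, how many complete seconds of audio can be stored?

Uncompressed byte rate = 44,100 × 2 × 4 = 352,800 bytes/s.
After 2.2:1 compression, effective rate ≈ 160363.64 bytes/s.
Capacity = 16 × 1,073,741,824 = 17,179,869,184 bytes.
17,179,869,184 / effective rate ≈ 107130.7 s → 107,130 seconds.

107,130 seconds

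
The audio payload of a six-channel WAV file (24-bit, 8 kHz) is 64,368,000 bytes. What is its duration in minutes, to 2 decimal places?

7.45 minutes

Byte rate = 8,000 × 3 × 6 = 144,000 bytes/s.
Duration = 64,368,000 / 144,000 = 447 s.
447 s / 60 = 7.45 minutes.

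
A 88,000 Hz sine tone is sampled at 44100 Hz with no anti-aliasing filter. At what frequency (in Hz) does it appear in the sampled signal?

Nyquist = 44,100/2 = 22,050 Hz; 88,000 Hz exceeds it.
Alias = |88,000 − 2×44,100| = |88,000 − 88,200| = 200 Hz.

200 Hz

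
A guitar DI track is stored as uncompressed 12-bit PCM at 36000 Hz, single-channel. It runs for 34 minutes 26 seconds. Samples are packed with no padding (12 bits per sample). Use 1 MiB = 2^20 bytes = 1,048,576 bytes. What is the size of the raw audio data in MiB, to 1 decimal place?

Duration = 34 minutes 26 seconds = 2,066 s.
Bits = 36,000 × 2,066 × 12 × 1 = 892,512,000 bits = 111,564,000 bytes.
111,564,000 / 1,048,576 = 106.4 MiB.

106.4 MiB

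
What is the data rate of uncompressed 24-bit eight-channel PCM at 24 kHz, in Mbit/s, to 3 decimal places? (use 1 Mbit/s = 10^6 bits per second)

4.608 Mbit/s

Bit rate = 24,000 × 24 × 8 = 4,608,000 bits/s.
= 4.608 Mbit/s.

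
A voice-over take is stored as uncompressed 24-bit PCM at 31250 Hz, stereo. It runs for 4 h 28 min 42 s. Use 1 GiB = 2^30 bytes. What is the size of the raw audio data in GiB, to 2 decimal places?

2.82 GiB

Duration = 4 h 28 min 42 s = 16,122 s.
Bytes = 31,250 samples/s × 16,122 s × 3 bytes/sample × 2 ch = 3,022,875,000 bytes.
3,022,875,000 / 1,073,741,824 = 2.82 GiB.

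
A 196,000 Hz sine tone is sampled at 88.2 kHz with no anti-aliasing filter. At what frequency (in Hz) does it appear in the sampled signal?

19,600 Hz

Nyquist = 88,200/2 = 44,100 Hz; 196,000 Hz exceeds it.
Alias = |196,000 − 2×88,200| = |196,000 − 176,400| = 19,600 Hz.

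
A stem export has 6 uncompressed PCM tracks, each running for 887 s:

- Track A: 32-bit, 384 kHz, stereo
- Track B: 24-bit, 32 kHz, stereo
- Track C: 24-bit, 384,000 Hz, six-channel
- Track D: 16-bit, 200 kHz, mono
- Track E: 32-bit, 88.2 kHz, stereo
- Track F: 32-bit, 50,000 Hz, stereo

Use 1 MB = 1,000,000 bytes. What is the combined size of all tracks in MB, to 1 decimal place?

10361.6 MB

Track A: 384,000 × 887 × 4 × 2 = 2,724,864,000 bytes.
Track B: 32,000 × 887 × 3 × 2 = 170,304,000 bytes.
Track C: 384,000 × 887 × 3 × 6 = 6,130,944,000 bytes.
Track D: 200,000 × 887 × 2 × 1 = 354,800,000 bytes.
Track E: 88,200 × 887 × 4 × 2 = 625,867,200 bytes.
Track F: 50,000 × 887 × 4 × 2 = 354,800,000 bytes.
Total = 10,361,579,200 bytes = 10361.6 MB.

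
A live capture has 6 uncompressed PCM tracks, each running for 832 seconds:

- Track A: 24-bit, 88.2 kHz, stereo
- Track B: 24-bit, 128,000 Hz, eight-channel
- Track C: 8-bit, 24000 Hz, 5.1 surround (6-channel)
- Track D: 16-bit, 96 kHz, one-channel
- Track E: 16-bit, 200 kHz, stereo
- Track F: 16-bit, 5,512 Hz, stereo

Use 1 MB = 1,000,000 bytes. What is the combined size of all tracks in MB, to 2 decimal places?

Track A: 88,200 × 832 × 3 × 2 = 440,294,400 bytes.
Track B: 128,000 × 832 × 3 × 8 = 2,555,904,000 bytes.
Track C: 24,000 × 832 × 1 × 6 = 119,808,000 bytes.
Track D: 96,000 × 832 × 2 × 1 = 159,744,000 bytes.
Track E: 200,000 × 832 × 2 × 2 = 665,600,000 bytes.
Track F: 5,512 × 832 × 2 × 2 = 18,343,936 bytes.
Total = 3,959,694,336 bytes = 3959.69 MB.

3959.69 MB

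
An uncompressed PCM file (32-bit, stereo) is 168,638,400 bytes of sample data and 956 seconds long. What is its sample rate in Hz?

Bytes = sample_rate × seconds × bytes_per_sample × channels.
sample_rate = 168,638,400 / (956 × 4 × 2) = 168,638,400 / 7,648 = 22,050 Hz.

22,050 Hz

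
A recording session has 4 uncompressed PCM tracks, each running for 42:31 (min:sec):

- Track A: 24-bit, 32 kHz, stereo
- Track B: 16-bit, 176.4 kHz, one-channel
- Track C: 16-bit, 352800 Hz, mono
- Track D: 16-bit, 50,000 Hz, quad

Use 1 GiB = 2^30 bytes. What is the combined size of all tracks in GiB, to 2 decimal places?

3.92 GiB

42:31 (min:sec) = 2,551 s.
Track A: 32,000 × 2,551 × 3 × 2 = 489,792,000 bytes.
Track B: 176,400 × 2,551 × 2 × 1 = 899,992,800 bytes.
Track C: 352,800 × 2,551 × 2 × 1 = 1,799,985,600 bytes.
Track D: 50,000 × 2,551 × 2 × 4 = 1,020,400,000 bytes.
Total = 4,210,170,400 bytes = 3.92 GiB.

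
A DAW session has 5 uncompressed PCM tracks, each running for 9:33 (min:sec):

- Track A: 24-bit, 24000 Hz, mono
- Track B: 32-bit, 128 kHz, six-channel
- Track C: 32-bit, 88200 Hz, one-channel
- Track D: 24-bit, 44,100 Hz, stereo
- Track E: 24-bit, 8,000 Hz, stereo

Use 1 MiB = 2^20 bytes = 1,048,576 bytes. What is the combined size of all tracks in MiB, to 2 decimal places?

9:33 (min:sec) = 573 s.
Track A: 24,000 × 573 × 3 × 1 = 41,256,000 bytes.
Track B: 128,000 × 573 × 4 × 6 = 1,760,256,000 bytes.
Track C: 88,200 × 573 × 4 × 1 = 202,154,400 bytes.
Track D: 44,100 × 573 × 3 × 2 = 151,615,800 bytes.
Track E: 8,000 × 573 × 3 × 2 = 27,504,000 bytes.
Total = 2,182,786,200 bytes = 2081.67 MiB.

2081.67 MiB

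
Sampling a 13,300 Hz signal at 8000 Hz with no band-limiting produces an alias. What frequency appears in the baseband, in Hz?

Nyquist = 8,000/2 = 4,000 Hz; 13,300 Hz exceeds it.
Alias = |13,300 − 2×8,000| = |13,300 − 16,000| = 2,700 Hz.

2,700 Hz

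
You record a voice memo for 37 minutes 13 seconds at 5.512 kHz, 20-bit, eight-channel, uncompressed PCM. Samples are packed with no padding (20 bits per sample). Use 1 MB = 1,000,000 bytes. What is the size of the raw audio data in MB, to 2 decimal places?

246.17 MB

Duration = 37 minutes 13 seconds = 2,233 s.
Bits = 5,512 × 2,233 × 20 × 8 = 1,969,327,360 bits = 246,165,920 bytes.
246,165,920 / 1,000,000 = 246.17 MB.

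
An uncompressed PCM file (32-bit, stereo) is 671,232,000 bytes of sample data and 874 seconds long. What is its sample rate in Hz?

96,000 Hz

Bytes = sample_rate × seconds × bytes_per_sample × channels.
sample_rate = 671,232,000 / (874 × 4 × 2) = 671,232,000 / 6,992 = 96,000 Hz.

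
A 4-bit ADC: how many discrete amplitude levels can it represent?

2^4 = 16.

16 levels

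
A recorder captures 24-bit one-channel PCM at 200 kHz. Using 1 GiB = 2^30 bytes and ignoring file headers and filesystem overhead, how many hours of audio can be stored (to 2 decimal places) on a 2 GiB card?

0.99 hours

Uncompressed byte rate = 200,000 × 3 × 1 = 600,000 bytes/s.
Capacity = 2 × 1,073,741,824 = 2,147,483,648 bytes.
2,147,483,648 / 600,000 ≈ 3579.14 s → 0.99 hours.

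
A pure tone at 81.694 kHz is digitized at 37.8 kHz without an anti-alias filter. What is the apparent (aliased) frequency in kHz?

Nyquist = 37,800/2 = 18,900 Hz; 81,694 Hz exceeds it.
Alias = |81,694 − 2×37,800| = |81,694 − 75,600| = 6,094 Hz = 6.094 kHz.

6.094 kHz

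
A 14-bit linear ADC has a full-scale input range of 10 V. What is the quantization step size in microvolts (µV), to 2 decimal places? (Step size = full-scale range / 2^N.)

610.35 µV

10 V / 2^14 = 10 / 16,384 V = 610.35 µV.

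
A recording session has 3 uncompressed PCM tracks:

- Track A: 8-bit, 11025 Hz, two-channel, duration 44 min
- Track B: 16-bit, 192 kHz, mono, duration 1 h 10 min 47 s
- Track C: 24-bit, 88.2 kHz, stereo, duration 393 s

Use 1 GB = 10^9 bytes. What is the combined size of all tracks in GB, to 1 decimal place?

Track A: 44 min = 2,640 s; 11,025 × 2,640 × 1 × 2 = 58,212,000 bytes.
Track B: 1 h 10 min 47 s = 4,247 s; 192,000 × 4,247 × 2 × 1 = 1,630,848,000 bytes.
Track C: 88,200 × 393 × 3 × 2 = 207,975,600 bytes.
Total = 1,897,035,600 bytes = 1.9 GB.

1.9 GB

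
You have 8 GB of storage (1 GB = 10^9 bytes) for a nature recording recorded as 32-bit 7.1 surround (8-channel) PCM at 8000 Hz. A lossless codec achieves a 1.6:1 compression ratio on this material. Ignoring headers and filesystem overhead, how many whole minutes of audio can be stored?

833 minutes

Uncompressed byte rate = 8,000 × 4 × 8 = 256,000 bytes/s.
After 1.6:1 compression, effective rate ≈ 160000 bytes/s.
Capacity = 8 × 1,000,000,000 = 8,000,000,000 bytes.
8,000,000,000 / effective rate ≈ 50000 s → 833 minutes.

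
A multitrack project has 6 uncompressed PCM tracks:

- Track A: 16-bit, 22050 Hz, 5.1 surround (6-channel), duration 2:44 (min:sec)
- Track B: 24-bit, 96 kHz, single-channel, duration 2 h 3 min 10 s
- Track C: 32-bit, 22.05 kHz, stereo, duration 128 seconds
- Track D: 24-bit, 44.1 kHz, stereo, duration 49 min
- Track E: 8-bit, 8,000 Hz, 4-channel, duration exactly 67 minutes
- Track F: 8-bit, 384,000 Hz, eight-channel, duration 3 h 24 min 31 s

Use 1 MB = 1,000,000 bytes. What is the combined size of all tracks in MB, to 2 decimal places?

40797.37 MB

Track A: 2:44 (min:sec) = 164 s; 22,050 × 164 × 2 × 6 = 43,394,400 bytes.
Track B: 2 h 3 min 10 s = 7,390 s; 96,000 × 7,390 × 3 × 1 = 2,128,320,000 bytes.
Track C: 22,050 × 128 × 4 × 2 = 22,579,200 bytes.
Track D: 49 min = 2,940 s; 44,100 × 2,940 × 3 × 2 = 777,924,000 bytes.
Track E: exactly 67 minutes = 4,020 s; 8,000 × 4,020 × 1 × 4 = 128,640,000 bytes.
Track F: 3 h 24 min 31 s = 12,271 s; 384,000 × 12,271 × 1 × 8 = 37,696,512,000 bytes.
Total = 40,797,369,600 bytes = 40797.37 MB.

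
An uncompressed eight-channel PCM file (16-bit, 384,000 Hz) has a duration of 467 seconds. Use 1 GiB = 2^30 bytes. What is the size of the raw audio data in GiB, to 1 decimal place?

2.7 GiB

Bytes = 384,000 samples/s × 467 s × 2 bytes/sample × 8 ch = 2,869,248,000 bytes.
2,869,248,000 / 1,073,741,824 = 2.7 GiB.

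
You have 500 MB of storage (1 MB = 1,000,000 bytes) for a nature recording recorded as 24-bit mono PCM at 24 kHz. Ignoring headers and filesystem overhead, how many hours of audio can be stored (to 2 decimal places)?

Uncompressed byte rate = 24,000 × 3 × 1 = 72,000 bytes/s.
Capacity = 500 × 1,000,000 = 500,000,000 bytes.
500,000,000 / 72,000 ≈ 6944.44 s → 1.93 hours.

1.93 hours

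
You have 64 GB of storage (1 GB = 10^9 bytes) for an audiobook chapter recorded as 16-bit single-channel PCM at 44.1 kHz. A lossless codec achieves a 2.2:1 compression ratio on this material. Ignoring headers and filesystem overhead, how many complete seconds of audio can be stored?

Uncompressed byte rate = 44,100 × 2 × 1 = 88,200 bytes/s.
After 2.2:1 compression, effective rate ≈ 40090.91 bytes/s.
Capacity = 64 × 1,000,000,000 = 64,000,000,000 bytes.
64,000,000,000 / effective rate ≈ 1596371.88 s → 1,596,371 seconds.

1,596,371 seconds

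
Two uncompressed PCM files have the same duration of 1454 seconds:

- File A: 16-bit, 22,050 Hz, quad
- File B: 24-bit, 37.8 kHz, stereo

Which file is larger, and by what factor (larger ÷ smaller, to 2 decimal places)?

File B, by a factor of 1.29

File A: 22,050 × 2 × 4 = 176,400 bytes/s.
File B: 37,800 × 3 × 2 = 226,800 bytes/s.
File B is larger; ratio = 329,767,200 / 256,485,600 = 1.29.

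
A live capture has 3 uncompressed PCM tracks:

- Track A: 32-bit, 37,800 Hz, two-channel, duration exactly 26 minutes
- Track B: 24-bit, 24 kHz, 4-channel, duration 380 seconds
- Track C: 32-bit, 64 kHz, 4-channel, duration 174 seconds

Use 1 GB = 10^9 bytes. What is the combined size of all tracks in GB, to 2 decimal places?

Track A: exactly 26 minutes = 1,560 s; 37,800 × 1,560 × 4 × 2 = 471,744,000 bytes.
Track B: 24,000 × 380 × 3 × 4 = 109,440,000 bytes.
Track C: 64,000 × 174 × 4 × 4 = 178,176,000 bytes.
Total = 759,360,000 bytes = 0.76 GB.

0.76 GB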